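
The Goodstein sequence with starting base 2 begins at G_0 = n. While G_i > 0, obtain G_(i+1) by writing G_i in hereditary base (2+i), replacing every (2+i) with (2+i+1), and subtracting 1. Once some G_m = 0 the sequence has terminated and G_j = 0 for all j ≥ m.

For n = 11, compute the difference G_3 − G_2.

14600

G_0=11  [base 2] 2^(2 + 1) + 2 + 1  →[2↦3]→  3^(3 + 1) + 3 + 1 = 85  −1 ⇒ G_1=84
G_1=84  [base 3] 3^(3 + 1) + 3  →[3↦4]→  4^(4 + 1) + 4 = 1028  −1 ⇒ G_2=1027
G_2=1027  [base 4] 4^(4 + 1) + 3  →[4↦5]→  5^(5 + 1) + 3 = 15628  −1 ⇒ G_3=15627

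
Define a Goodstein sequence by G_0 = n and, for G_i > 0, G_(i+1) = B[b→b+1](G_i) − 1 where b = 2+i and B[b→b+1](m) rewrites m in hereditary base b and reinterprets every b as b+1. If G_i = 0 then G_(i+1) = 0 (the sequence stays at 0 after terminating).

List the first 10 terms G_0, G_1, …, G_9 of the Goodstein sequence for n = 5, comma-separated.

(0) 5|_2 = 2^2 + 1 ↦ 3^3 + 1|_3 = 28 ⇒ 27
(1) 27|_3 = 3^3 ↦ 4^4|_4 = 256 ⇒ 255
(2) 255|_4 = 3·4^3 + 3·4^2 + 3·4 + 3 ↦ 3·5^3 + 3·5^2 + 3·5 + 3|_5 = 468 ⇒ 467
(3) 467|_5 = 3·5^3 + 3·5^2 + 3·5 + 2 ↦ 3·6^3 + 3·6^2 + 3·6 + 2|_6 = 776 ⇒ 775
(4) 775|_6 = 3·6^3 + 3·6^2 + 3·6 + 1 ↦ 3·7^3 + 3·7^2 + 3·7 + 1|_7 = 1198 ⇒ 1197
(5) 1197|_7 = 3·7^3 + 3·7^2 + 3·7 ↦ 3·8^3 + 3·8^2 + 3·8|_8 = 1752 ⇒ 1751
(6) 1751|_8 = 3·8^3 + 3·8^2 + 2·8 + 7 ↦ 3·9^3 + 3·9^2 + 2·9 + 7|_9 = 2455 ⇒ 2454
(7) 2454|_9 = 3·9^3 + 3·9^2 + 2·9 + 6 ↦ 3·10^3 + 3·10^2 + 2·10 + 6|_10 = 3326 ⇒ 3325
(8) 3325|_10 = 3·10^3 + 3·10^2 + 2·10 + 5 ↦ 3·11^3 + 3·11^2 + 2·11 + 5|_11 = 4383 ⇒ 4382

5, 27, 255, 467, 775, 1197, 1751, 2454, 3325, 4382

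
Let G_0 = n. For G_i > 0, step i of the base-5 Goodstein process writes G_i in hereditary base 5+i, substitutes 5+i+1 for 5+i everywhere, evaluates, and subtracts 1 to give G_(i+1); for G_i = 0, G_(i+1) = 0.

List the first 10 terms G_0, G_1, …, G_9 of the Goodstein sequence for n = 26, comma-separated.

[0] 26 ≡ 5^2 + 1 (base 5). Lift 6: 37. −1: 36.
[1] 36 ≡ 6^2 (base 6). Lift 7: 49. −1: 48.
[2] 48 ≡ 6·7 + 6 (base 7). Lift 8: 54. −1: 53.
[3] 53 ≡ 6·8 + 5 (base 8). Lift 9: 59. −1: 58.
[4] 58 ≡ 6·9 + 4 (base 9). Lift 10: 64. −1: 63.
[5] 63 ≡ 6·10 + 3 (base 10). Lift 11: 69. −1: 68.
[6] 68 ≡ 6·11 + 2 (base 11). Lift 12: 74. −1: 73.
[7] 73 ≡ 6·12 + 1 (base 12). Lift 13: 79. −1: 78.
[8] 78 ≡ 6·13 (base 13). Lift 14: 84. −1: 83.

26, 36, 48, 53, 58, 63, 68, 73, 78, 83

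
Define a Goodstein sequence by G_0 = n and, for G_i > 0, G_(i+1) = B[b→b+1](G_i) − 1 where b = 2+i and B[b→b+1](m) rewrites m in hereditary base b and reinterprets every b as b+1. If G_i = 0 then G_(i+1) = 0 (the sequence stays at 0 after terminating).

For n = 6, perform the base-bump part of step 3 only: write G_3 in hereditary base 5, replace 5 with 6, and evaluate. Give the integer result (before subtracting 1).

46656

step 0: 6 = 2^2 + 2; sub 3 for 2: 3^3 + 3; = 30; G_1 = 30−1 = 29
step 1: 29 = 3^3 + 2; sub 4 for 3: 4^4 + 2; = 258; G_2 = 258−1 = 257
step 2: 257 = 4^4 + 1; sub 5 for 4: 5^5 + 1; = 3126; G_3 = 3126−1 = 3125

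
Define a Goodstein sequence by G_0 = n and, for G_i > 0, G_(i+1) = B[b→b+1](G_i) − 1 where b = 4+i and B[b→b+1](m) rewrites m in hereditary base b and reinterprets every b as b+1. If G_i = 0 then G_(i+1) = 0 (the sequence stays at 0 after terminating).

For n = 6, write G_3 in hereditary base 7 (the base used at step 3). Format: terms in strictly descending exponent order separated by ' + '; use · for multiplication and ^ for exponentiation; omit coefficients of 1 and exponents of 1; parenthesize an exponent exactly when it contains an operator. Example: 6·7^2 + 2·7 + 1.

i=0: 6 = 4 + 2 (b=4); 4→5: 5 + 2 = 7; 7−1 = 6
i=1: 6 = 5 + 1 (b=5); 5→6: 6 + 1 = 7; 7−1 = 6
i=2: 6 = 6 (b=6); 6→7: 7 = 7; 7−1 = 6
i=3: 6 = 6 (b=7); 7→8: 6 = 6; 6−1 = 5

6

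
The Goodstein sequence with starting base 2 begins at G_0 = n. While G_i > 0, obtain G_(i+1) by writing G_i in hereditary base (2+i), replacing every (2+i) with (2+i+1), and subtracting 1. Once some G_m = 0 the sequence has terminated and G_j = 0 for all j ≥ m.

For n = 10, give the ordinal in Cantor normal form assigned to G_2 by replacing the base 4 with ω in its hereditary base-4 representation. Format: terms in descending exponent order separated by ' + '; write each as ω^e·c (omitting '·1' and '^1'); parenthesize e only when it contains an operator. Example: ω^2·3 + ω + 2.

(0) 10|_2 = 2^(2 + 1) + 2 ↦ 3^(3 + 1) + 3|_3 = 84 ⇒ 83
(1) 83|_3 = 3^(3 + 1) + 2 ↦ 4^(4 + 1) + 2|_4 = 1026 ⇒ 1025
(2) 1025|_4 = 4^(4 + 1) + 1 ↦ 5^(5 + 1) + 1|_5 = 15626 ⇒ 15625

ω^(ω + 1) + 1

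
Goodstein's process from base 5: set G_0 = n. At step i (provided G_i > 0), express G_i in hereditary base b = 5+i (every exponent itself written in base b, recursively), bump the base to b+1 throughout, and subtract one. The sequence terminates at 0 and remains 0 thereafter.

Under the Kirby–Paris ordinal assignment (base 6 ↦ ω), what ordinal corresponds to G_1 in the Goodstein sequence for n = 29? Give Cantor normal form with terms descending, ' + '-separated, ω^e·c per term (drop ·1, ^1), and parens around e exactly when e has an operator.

(0) 29|_5 = 5^2 + 4 ↦ 6^2 + 4|_6 = 40 ⇒ 39
(1) 39|_6 = 6^2 + 3 ↦ 7^2 + 3|_7 = 52 ⇒ 51

ω^2 + 3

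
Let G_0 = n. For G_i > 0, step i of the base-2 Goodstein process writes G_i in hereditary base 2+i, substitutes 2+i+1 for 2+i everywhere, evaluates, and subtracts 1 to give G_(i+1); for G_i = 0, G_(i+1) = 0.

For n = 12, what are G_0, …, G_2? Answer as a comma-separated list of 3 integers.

12, 107, 1065

12 —HB2→ 2^(2 + 1) + 2^2 —bump→ 3^(3 + 1) + 3^3 = 108 —(−1)→ 107
107 —HB3→ 3^(3 + 1) + 2·3^2 + 2·3 + 2 —bump→ 4^(4 + 1) + 2·4^2 + 2·4 + 2 = 1066 —(−1)→ 1065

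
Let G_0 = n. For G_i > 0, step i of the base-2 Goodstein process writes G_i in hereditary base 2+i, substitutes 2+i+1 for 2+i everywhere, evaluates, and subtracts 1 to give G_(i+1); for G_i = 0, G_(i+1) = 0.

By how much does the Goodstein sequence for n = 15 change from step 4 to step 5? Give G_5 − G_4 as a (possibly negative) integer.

base 2: 15 = 2^(2 + 1) + 2^2 + 2 + 1; at 3: 3^(3 + 1) + 3^3 + 3 + 1 = 112; next = 111
base 3: 111 = 3^(3 + 1) + 3^3 + 3; at 4: 4^(4 + 1) + 4^4 + 4 = 1284; next = 1283
base 4: 1283 = 4^(4 + 1) + 4^4 + 3; at 5: 5^(5 + 1) + 5^5 + 3 = 18753; next = 18752
base 5: 18752 = 5^(5 + 1) + 5^5 + 2; at 6: 6^(6 + 1) + 6^6 + 2 = 326594; next = 326593
base 6: 326593 = 6^(6 + 1) + 6^6 + 1; at 7: 7^(7 + 1) + 7^7 + 1 = 6588345; next = 6588344

6261751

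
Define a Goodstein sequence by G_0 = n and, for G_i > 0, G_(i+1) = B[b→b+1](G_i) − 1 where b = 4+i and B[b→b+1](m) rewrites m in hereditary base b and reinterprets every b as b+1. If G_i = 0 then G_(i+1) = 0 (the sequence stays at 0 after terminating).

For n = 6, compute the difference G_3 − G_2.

0

[0] 6 ≡ 4 + 2 (base 4). Lift 5: 7. −1: 6.
[1] 6 ≡ 5 + 1 (base 5). Lift 6: 7. −1: 6.
[2] 6 ≡ 6 (base 6). Lift 7: 7. −1: 6.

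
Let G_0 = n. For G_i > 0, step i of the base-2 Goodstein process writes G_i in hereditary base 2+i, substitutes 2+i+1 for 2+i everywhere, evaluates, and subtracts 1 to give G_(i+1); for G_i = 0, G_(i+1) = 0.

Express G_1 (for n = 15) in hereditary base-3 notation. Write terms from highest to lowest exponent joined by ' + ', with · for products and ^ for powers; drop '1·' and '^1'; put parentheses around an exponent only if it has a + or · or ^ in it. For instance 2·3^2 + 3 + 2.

3^(3 + 1) + 3^3 + 3

15 —HB2→ 2^(2 + 1) + 2^2 + 2 + 1 —bump→ 3^(3 + 1) + 3^3 + 3 + 1 = 112 —(−1)→ 111
111 —HB3→ 3^(3 + 1) + 3^3 + 3 —bump→ 4^(4 + 1) + 4^4 + 4 = 1284 —(−1)→ 1283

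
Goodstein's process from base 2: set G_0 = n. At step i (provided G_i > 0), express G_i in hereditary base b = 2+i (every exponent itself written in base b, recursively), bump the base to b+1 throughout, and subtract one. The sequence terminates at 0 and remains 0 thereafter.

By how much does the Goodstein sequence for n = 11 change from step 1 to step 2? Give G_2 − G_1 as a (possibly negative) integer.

943

G_0=11  [base 2] 2^(2 + 1) + 2 + 1  →[2↦3]→  3^(3 + 1) + 3 + 1 = 85  −1 ⇒ G_1=84
G_1=84  [base 3] 3^(3 + 1) + 3  →[3↦4]→  4^(4 + 1) + 4 = 1028  −1 ⇒ G_2=1027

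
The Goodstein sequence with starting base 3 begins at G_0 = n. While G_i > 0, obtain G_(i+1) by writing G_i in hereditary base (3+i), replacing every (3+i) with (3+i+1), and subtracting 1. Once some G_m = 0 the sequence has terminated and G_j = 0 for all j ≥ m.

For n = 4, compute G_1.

4 —HB3→ 3 + 1 —bump→ 4 + 1 = 5 —(−1)→ 4
4 —HB4→ 4 —bump→ 5 = 5 —(−1)→ 4

4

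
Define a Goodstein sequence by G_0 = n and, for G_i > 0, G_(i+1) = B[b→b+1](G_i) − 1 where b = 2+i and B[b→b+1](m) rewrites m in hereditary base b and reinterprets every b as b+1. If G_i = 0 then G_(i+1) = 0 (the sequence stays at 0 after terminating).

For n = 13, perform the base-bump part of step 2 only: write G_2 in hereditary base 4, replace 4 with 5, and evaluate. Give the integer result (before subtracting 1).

16093

base 2: 13 = 2^(2 + 1) + 2^2 + 1; at 3: 3^(3 + 1) + 3^3 + 1 = 109; next = 108
base 3: 108 = 3^(3 + 1) + 3^3; at 4: 4^(4 + 1) + 4^4 = 1280; next = 1279
base 4: 1279 = 4^(4 + 1) + 3·4^3 + 3·4^2 + 3·4 + 3; at 5: 5^(5 + 1) + 3·5^3 + 3·5^2 + 3·5 + 3 = 16093; next = 16092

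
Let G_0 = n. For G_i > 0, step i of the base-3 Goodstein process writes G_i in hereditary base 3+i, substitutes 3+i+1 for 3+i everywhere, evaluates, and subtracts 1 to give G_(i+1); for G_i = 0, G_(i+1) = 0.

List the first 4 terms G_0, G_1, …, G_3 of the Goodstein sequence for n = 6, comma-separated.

[0] 6 ≡ 2·3 (base 3). Lift 4: 8. −1: 7.
[1] 7 ≡ 4 + 3 (base 4). Lift 5: 8. −1: 7.
[2] 7 ≡ 5 + 2 (base 5). Lift 6: 8. −1: 7.

6, 7, 7, 7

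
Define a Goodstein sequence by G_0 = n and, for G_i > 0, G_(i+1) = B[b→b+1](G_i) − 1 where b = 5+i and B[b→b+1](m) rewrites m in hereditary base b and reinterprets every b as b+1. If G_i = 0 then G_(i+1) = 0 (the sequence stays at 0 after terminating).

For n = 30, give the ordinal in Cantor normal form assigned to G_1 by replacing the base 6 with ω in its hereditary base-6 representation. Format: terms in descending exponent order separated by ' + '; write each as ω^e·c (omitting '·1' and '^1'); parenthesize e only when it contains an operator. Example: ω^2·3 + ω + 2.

base 5: 30 = 5^2 + 5; at 6: 6^2 + 6 = 42; next = 41
base 6: 41 = 6^2 + 5; at 7: 7^2 + 5 = 54; next = 53

ω^2 + 5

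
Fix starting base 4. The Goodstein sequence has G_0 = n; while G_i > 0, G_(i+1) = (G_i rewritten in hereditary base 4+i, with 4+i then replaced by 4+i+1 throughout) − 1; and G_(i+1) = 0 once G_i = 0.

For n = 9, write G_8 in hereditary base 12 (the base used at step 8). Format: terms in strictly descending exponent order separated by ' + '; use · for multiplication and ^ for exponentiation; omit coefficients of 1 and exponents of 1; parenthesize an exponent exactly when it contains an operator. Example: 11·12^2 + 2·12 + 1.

11

[0] 9 ≡ 2·4 + 1 (base 4). Lift 5: 11. −1: 10.
[1] 10 ≡ 2·5 (base 5). Lift 6: 12. −1: 11.
[2] 11 ≡ 6 + 5 (base 6). Lift 7: 12. −1: 11.
[3] 11 ≡ 7 + 4 (base 7). Lift 8: 12. −1: 11.
[4] 11 ≡ 8 + 3 (base 8). Lift 9: 12. −1: 11.
[5] 11 ≡ 9 + 2 (base 9). Lift 10: 12. −1: 11.
[6] 11 ≡ 10 + 1 (base 10). Lift 11: 12. −1: 11.
[7] 11 ≡ 11 (base 11). Lift 12: 12. −1: 11.
[8] 11 ≡ 11 (base 12). Lift 13: 11. −1: 10.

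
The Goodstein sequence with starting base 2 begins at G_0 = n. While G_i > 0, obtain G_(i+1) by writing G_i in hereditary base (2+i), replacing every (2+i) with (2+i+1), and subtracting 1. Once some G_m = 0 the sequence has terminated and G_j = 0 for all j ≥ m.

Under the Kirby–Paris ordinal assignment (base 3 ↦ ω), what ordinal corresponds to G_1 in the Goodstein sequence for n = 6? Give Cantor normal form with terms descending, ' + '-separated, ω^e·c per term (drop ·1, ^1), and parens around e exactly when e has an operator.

G_0=6  [base 2] 2^2 + 2  →[2↦3]→  3^3 + 3 = 30  −1 ⇒ G_1=29
G_1=29  [base 3] 3^3 + 2  →[3↦4]→  4^4 + 2 = 258  −1 ⇒ G_2=257

ω^ω + 2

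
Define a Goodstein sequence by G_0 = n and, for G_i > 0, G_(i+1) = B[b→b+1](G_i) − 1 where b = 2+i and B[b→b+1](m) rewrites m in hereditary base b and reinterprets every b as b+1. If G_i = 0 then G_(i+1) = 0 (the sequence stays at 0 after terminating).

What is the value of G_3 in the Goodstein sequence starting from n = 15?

18752

G_0 = 15. HB_2(15) = 2^(2 + 1) + 2^2 + 2 + 1. Bump = 112. G_1 = 111.
G_1 = 111. HB_3(111) = 3^(3 + 1) + 3^3 + 3. Bump = 1284. G_2 = 1283.
G_2 = 1283. HB_4(1283) = 4^(4 + 1) + 4^4 + 3. Bump = 18753. G_3 = 18752.
G_3 = 18752. HB_5(18752) = 5^(5 + 1) + 5^5 + 2. Bump = 326594. G_4 = 326593.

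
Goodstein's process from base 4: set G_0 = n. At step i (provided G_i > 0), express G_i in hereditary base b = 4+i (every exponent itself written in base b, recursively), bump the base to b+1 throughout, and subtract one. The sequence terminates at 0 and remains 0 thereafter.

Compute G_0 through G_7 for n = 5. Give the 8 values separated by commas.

5, 5, 5, 4, 3, 2, 1, 0

i=0: 5 = 4 + 1 (b=4); 4→5: 5 + 1 = 6; 6−1 = 5
i=1: 5 = 5 (b=5); 5→6: 6 = 6; 6−1 = 5
i=2: 5 = 5 (b=6); 6→7: 5 = 5; 5−1 = 4
i=3: 4 = 4 (b=7); 7→8: 4 = 4; 4−1 = 3
i=4: 3 = 3 (b=8); 8→9: 3 = 3; 3−1 = 2
i=5: 2 = 2 (b=9); 9→10: 2 = 2; 2−1 = 1
i=6: 1 = 1 (b=10); 10→11: 1 = 1; 1−1 = 0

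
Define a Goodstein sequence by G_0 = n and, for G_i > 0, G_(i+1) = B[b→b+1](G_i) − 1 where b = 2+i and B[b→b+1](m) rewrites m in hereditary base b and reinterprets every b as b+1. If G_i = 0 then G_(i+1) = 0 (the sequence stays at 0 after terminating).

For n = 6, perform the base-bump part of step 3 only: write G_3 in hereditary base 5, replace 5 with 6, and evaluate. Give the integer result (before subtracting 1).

46656

base 2: 6 = 2^2 + 2; at 3: 3^3 + 3 = 30; next = 29
base 3: 29 = 3^3 + 2; at 4: 4^4 + 2 = 258; next = 257
base 4: 257 = 4^4 + 1; at 5: 5^5 + 1 = 3126; next = 3125
base 5: 3125 = 5^5; at 6: 6^6 = 46656; next = 46655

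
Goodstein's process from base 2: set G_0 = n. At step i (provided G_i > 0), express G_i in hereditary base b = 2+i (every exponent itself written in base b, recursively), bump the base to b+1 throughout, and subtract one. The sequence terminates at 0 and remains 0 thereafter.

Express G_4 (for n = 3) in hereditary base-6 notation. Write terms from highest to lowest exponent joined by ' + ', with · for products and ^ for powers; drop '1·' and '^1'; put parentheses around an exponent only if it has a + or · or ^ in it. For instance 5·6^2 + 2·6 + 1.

1

3 —HB2→ 2 + 1 —bump→ 3 + 1 = 4 —(−1)→ 3
3 —HB3→ 3 —bump→ 4 = 4 —(−1)→ 3
3 —HB4→ 3 —bump→ 3 = 3 —(−1)→ 2
2 —HB5→ 2 —bump→ 2 = 2 —(−1)→ 1
1 —HB6→ 1 —bump→ 1 = 1 —(−1)→ 0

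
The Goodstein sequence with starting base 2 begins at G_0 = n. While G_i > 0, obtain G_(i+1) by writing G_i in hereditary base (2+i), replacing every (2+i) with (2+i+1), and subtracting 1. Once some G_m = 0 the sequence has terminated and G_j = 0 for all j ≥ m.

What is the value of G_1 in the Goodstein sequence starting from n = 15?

111

step 0: 15 = 2^(2 + 1) + 2^2 + 2 + 1; sub 3 for 2: 3^(3 + 1) + 3^3 + 3 + 1; = 112; G_1 = 112−1 = 111
step 1: 111 = 3^(3 + 1) + 3^3 + 3; sub 4 for 3: 4^(4 + 1) + 4^4 + 4; = 1284; G_2 = 1284−1 = 1283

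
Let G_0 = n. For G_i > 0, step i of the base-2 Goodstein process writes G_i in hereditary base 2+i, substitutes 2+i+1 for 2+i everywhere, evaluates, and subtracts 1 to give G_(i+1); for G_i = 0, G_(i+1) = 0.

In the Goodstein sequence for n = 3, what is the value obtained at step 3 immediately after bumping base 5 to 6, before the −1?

2

[0] 3 ≡ 2 + 1 (base 2). Lift 3: 4. −1: 3.
[1] 3 ≡ 3 (base 3). Lift 4: 4. −1: 3.
[2] 3 ≡ 3 (base 4). Lift 5: 3. −1: 2.
[3] 2 ≡ 2 (base 5). Lift 6: 2. −1: 1.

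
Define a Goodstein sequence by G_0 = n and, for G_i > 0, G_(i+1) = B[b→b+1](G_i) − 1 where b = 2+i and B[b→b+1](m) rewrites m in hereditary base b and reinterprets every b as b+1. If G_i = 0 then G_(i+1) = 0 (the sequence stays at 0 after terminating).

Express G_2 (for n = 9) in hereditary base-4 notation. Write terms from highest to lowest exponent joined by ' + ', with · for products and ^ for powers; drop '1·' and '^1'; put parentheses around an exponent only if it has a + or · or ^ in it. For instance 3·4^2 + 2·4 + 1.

3·4^4 + 3·4^3 + 3·4^2 + 3·4 + 3

G_0=9  [base 2] 2^(2 + 1) + 1  →[2↦3]→  3^(3 + 1) + 1 = 82  −1 ⇒ G_1=81
G_1=81  [base 3] 3^(3 + 1)  →[3↦4]→  4^(4 + 1) = 1024  −1 ⇒ G_2=1023
G_2=1023  [base 4] 3·4^4 + 3·4^3 + 3·4^2 + 3·4 + 3  →[4↦5]→  3·5^5 + 3·5^3 + 3·5^2 + 3·5 + 3 = 9843  −1 ⇒ G_3=9842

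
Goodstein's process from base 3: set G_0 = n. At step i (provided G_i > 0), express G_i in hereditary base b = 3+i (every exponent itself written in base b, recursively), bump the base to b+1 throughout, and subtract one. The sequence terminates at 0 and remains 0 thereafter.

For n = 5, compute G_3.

[0] 5 ≡ 3 + 2 (base 3). Lift 4: 6. −1: 5.
[1] 5 ≡ 4 + 1 (base 4). Lift 5: 6. −1: 5.
[2] 5 ≡ 5 (base 5). Lift 6: 6. −1: 5.
[3] 5 ≡ 5 (base 6). Lift 7: 5. −1: 4.

5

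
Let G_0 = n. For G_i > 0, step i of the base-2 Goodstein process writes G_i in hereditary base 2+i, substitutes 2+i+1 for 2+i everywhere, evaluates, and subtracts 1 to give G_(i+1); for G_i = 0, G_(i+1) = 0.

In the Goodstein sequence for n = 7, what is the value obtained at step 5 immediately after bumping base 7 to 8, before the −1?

G_0 = 7. HB_2(7) = 2^2 + 2 + 1. Bump = 31. G_1 = 30.
G_1 = 30. HB_3(30) = 3^3 + 3. Bump = 260. G_2 = 259.
G_2 = 259. HB_4(259) = 4^4 + 3. Bump = 3128. G_3 = 3127.
G_3 = 3127. HB_5(3127) = 5^5 + 2. Bump = 46658. G_4 = 46657.
G_4 = 46657. HB_6(46657) = 6^6 + 1. Bump = 823544. G_5 = 823543.
G_5 = 823543. HB_7(823543) = 7^7. Bump = 16777216. G_6 = 16777215.

16777216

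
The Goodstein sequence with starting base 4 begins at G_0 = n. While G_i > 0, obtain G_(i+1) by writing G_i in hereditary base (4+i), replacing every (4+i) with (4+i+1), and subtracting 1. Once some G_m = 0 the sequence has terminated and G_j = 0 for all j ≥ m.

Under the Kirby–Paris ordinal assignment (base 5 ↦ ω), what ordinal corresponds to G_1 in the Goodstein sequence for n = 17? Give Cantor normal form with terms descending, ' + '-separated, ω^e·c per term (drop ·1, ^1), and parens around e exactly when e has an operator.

ω^2

(0) 17|_4 = 4^2 + 1 ↦ 5^2 + 1|_5 = 26 ⇒ 25
(1) 25|_5 = 5^2 ↦ 6^2|_6 = 36 ⇒ 35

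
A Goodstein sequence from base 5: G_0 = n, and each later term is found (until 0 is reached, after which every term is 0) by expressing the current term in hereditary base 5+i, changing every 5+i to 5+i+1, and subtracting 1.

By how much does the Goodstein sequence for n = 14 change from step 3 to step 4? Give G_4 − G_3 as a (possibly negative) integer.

1

G_0=14  [base 5] 2·5 + 4  →[5↦6]→  2·6 + 4 = 16  −1 ⇒ G_1=15
G_1=15  [base 6] 2·6 + 3  →[6↦7]→  2·7 + 3 = 17  −1 ⇒ G_2=16
G_2=16  [base 7] 2·7 + 2  →[7↦8]→  2·8 + 2 = 18  −1 ⇒ G_3=17
G_3=17  [base 8] 2·8 + 1  →[8↦9]→  2·9 + 1 = 19  −1 ⇒ G_4=18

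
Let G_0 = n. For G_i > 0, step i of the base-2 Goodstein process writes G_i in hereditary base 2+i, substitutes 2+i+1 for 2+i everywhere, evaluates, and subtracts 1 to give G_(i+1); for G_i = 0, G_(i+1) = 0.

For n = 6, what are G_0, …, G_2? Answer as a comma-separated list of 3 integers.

step 0: 6 = 2^2 + 2; sub 3 for 2: 3^3 + 3; = 30; G_1 = 30−1 = 29
step 1: 29 = 3^3 + 2; sub 4 for 3: 4^4 + 2; = 258; G_2 = 258−1 = 257

6, 29, 257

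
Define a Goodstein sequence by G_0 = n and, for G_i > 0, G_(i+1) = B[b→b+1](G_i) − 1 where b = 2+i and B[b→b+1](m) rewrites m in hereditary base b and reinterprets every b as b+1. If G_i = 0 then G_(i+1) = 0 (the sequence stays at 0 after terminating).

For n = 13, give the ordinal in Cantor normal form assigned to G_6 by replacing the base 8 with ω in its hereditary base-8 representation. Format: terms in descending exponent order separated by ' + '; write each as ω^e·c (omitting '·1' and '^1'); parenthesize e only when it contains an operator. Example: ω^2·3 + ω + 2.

(0) 13|_2 = 2^(2 + 1) + 2^2 + 1 ↦ 3^(3 + 1) + 3^3 + 1|_3 = 109 ⇒ 108
(1) 108|_3 = 3^(3 + 1) + 3^3 ↦ 4^(4 + 1) + 4^4|_4 = 1280 ⇒ 1279
(2) 1279|_4 = 4^(4 + 1) + 3·4^3 + 3·4^2 + 3·4 + 3 ↦ 5^(5 + 1) + 3·5^3 + 3·5^2 + 3·5 + 3|_5 = 16093 ⇒ 16092
(3) 16092|_5 = 5^(5 + 1) + 3·5^3 + 3·5^2 + 3·5 + 2 ↦ 6^(6 + 1) + 3·6^3 + 3·6^2 + 3·6 + 2|_6 = 280712 ⇒ 280711
(4) 280711|_6 = 6^(6 + 1) + 3·6^3 + 3·6^2 + 3·6 + 1 ↦ 7^(7 + 1) + 3·7^3 + 3·7^2 + 3·7 + 1|_7 = 5765999 ⇒ 5765998
(5) 5765998|_7 = 7^(7 + 1) + 3·7^3 + 3·7^2 + 3·7 ↦ 8^(8 + 1) + 3·8^3 + 3·8^2 + 3·8|_8 = 134219480 ⇒ 134219479

ω^(ω + 1) + ω^3·3 + ω^2·3 + ω·2 + 7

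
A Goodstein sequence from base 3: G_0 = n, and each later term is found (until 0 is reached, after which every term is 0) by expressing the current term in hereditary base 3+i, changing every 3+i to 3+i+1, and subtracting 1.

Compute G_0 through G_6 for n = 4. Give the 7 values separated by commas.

4, 4, 4, 3, 2, 1, 0

i=0: 4 = 3 + 1 (b=3); 3→4: 4 + 1 = 5; 5−1 = 4
i=1: 4 = 4 (b=4); 4→5: 5 = 5; 5−1 = 4
i=2: 4 = 4 (b=5); 5→6: 4 = 4; 4−1 = 3
i=3: 3 = 3 (b=6); 6→7: 3 = 3; 3−1 = 2
i=4: 2 = 2 (b=7); 7→8: 2 = 2; 2−1 = 1
i=5: 1 = 1 (b=8); 8→9: 1 = 1; 1−1 = 0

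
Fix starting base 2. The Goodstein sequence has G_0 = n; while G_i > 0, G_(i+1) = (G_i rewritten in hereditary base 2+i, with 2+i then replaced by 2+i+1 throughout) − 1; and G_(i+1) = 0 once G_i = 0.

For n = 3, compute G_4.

base 2: 3 = 2 + 1; at 3: 3 + 1 = 4; next = 3
base 3: 3 = 3; at 4: 4 = 4; next = 3
base 4: 3 = 3; at 5: 3 = 3; next = 2
base 5: 2 = 2; at 6: 2 = 2; next = 1
base 6: 1 = 1; at 7: 1 = 1; next = 0

1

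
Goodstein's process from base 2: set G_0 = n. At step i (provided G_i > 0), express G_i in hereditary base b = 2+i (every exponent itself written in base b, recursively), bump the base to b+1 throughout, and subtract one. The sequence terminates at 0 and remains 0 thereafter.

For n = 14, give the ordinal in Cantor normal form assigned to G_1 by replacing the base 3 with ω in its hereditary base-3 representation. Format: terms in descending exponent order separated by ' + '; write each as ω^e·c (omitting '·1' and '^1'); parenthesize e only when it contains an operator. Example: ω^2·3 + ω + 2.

G_0=14  [base 2] 2^(2 + 1) + 2^2 + 2  →[2↦3]→  3^(3 + 1) + 3^3 + 3 = 111  −1 ⇒ G_1=110
G_1=110  [base 3] 3^(3 + 1) + 3^3 + 2  →[3↦4]→  4^(4 + 1) + 4^4 + 2 = 1282  −1 ⇒ G_2=1281

ω^(ω + 1) + ω^ω + 2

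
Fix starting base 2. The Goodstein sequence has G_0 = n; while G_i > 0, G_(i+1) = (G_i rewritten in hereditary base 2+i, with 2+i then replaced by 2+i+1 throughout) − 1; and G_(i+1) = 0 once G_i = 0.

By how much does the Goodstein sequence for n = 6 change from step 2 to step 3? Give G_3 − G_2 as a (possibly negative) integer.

2868

6 —HB2→ 2^2 + 2 —bump→ 3^3 + 3 = 30 —(−1)→ 29
29 —HB3→ 3^3 + 2 —bump→ 4^4 + 2 = 258 —(−1)→ 257
257 —HB4→ 4^4 + 1 —bump→ 5^5 + 1 = 3126 —(−1)→ 3125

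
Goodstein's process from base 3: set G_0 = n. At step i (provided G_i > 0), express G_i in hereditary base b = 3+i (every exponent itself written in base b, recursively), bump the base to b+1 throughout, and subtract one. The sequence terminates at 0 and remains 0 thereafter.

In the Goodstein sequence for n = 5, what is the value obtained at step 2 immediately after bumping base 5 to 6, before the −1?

6

step 0: 5 = 3 + 2; sub 4 for 3: 4 + 2; = 6; G_1 = 6−1 = 5
step 1: 5 = 4 + 1; sub 5 for 4: 5 + 1; = 6; G_2 = 6−1 = 5
step 2: 5 = 5; sub 6 for 5: 6; = 6; G_3 = 6−1 = 5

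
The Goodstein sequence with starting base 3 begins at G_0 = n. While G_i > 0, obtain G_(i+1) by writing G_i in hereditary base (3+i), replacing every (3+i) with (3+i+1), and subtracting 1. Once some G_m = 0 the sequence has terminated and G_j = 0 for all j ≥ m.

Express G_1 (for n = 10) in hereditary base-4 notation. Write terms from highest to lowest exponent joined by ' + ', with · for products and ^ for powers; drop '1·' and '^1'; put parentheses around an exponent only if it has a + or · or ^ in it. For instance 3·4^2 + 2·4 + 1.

4^2

(0) 10|_3 = 3^2 + 1 ↦ 4^2 + 1|_4 = 17 ⇒ 16
(1) 16|_4 = 4^2 ↦ 5^2|_5 = 25 ⇒ 24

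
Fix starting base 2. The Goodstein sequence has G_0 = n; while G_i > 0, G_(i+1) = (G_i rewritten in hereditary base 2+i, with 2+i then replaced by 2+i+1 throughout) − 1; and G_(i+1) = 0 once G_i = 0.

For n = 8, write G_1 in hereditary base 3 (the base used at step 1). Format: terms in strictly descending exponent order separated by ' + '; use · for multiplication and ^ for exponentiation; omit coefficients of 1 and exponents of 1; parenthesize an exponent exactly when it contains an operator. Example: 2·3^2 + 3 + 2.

G_0=8  [base 2] 2^(2 + 1)  →[2↦3]→  3^(3 + 1) = 81  −1 ⇒ G_1=80
G_1=80  [base 3] 2·3^3 + 2·3^2 + 2·3 + 2  →[3↦4]→  2·4^4 + 2·4^2 + 2·4 + 2 = 554  −1 ⇒ G_2=553

2·3^3 + 2·3^2 + 2·3 + 2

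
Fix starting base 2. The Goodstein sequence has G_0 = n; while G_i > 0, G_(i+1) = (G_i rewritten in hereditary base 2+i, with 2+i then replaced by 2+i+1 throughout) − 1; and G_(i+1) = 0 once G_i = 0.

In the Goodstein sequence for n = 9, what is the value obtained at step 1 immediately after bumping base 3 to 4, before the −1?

[0] 9 ≡ 2^(2 + 1) + 1 (base 2). Lift 3: 82. −1: 81.
[1] 81 ≡ 3^(3 + 1) (base 3). Lift 4: 1024. −1: 1023.

1024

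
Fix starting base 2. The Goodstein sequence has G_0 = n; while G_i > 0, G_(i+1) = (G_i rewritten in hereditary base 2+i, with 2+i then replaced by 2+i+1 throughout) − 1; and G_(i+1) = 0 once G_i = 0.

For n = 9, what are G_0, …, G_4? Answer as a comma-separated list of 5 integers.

9, 81, 1023, 9842, 140743

9 —HB2→ 2^(2 + 1) + 1 —bump→ 3^(3 + 1) + 1 = 82 —(−1)→ 81
81 —HB3→ 3^(3 + 1) —bump→ 4^(4 + 1) = 1024 —(−1)→ 1023
1023 —HB4→ 3·4^4 + 3·4^3 + 3·4^2 + 3·4 + 3 —bump→ 3·5^5 + 3·5^3 + 3·5^2 + 3·5 + 3 = 9843 —(−1)→ 9842
9842 —HB5→ 3·5^5 + 3·5^3 + 3·5^2 + 3·5 + 2 —bump→ 3·6^6 + 3·6^3 + 3·6^2 + 3·6 + 2 = 140744 —(−1)→ 140743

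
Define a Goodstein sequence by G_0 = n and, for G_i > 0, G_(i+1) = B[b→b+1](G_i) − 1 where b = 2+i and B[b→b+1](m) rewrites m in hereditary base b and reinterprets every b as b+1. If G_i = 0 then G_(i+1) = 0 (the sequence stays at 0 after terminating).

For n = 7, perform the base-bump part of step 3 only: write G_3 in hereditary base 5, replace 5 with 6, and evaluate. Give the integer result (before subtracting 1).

46658

step 0: 7 = 2^2 + 2 + 1; sub 3 for 2: 3^3 + 3 + 1; = 31; G_1 = 31−1 = 30
step 1: 30 = 3^3 + 3; sub 4 for 3: 4^4 + 4; = 260; G_2 = 260−1 = 259
step 2: 259 = 4^4 + 3; sub 5 for 4: 5^5 + 3; = 3128; G_3 = 3128−1 = 3127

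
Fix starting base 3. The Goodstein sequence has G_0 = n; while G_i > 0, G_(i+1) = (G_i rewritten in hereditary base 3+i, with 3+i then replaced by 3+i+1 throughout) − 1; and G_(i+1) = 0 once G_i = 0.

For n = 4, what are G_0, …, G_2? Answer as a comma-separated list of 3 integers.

[0] 4 ≡ 3 + 1 (base 3). Lift 4: 5. −1: 4.
[1] 4 ≡ 4 (base 4). Lift 5: 5. −1: 4.

4, 4, 4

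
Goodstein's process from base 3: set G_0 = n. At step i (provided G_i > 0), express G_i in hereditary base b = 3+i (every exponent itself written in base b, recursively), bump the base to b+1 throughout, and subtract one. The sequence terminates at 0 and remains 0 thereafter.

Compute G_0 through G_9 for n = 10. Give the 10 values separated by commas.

[0] 10 ≡ 3^2 + 1 (base 3). Lift 4: 17. −1: 16.
[1] 16 ≡ 4^2 (base 4). Lift 5: 25. −1: 24.
[2] 24 ≡ 4·5 + 4 (base 5). Lift 6: 28. −1: 27.
[3] 27 ≡ 4·6 + 3 (base 6). Lift 7: 31. −1: 30.
[4] 30 ≡ 4·7 + 2 (base 7). Lift 8: 34. −1: 33.
[5] 33 ≡ 4·8 + 1 (base 8). Lift 9: 37. −1: 36.
[6] 36 ≡ 4·9 (base 9). Lift 10: 40. −1: 39.
[7] 39 ≡ 3·10 + 9 (base 10). Lift 11: 42. −1: 41.
[8] 41 ≡ 3·11 + 8 (base 11). Lift 12: 44. −1: 43.

10, 16, 24, 27, 30, 33, 36, 39, 41, 43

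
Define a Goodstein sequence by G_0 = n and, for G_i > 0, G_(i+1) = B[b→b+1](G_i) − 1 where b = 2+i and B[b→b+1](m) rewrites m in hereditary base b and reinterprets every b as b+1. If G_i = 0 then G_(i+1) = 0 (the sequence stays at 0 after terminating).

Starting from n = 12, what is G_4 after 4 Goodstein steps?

[0] 12 ≡ 2^(2 + 1) + 2^2 (base 2). Lift 3: 108. −1: 107.
[1] 107 ≡ 3^(3 + 1) + 2·3^2 + 2·3 + 2 (base 3). Lift 4: 1066. −1: 1065.
[2] 1065 ≡ 4^(4 + 1) + 2·4^2 + 2·4 + 1 (base 4). Lift 5: 15686. −1: 15685.
[3] 15685 ≡ 5^(5 + 1) + 2·5^2 + 2·5 (base 5). Lift 6: 280020. −1: 280019.
[4] 280019 ≡ 6^(6 + 1) + 2·6^2 + 6 + 5 (base 6). Lift 7: 5764911. −1: 5764910.

280019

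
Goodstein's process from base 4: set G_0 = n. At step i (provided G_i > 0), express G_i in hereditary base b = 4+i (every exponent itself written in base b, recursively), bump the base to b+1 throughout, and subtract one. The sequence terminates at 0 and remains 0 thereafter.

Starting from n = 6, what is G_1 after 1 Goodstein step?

6

6 —HB4→ 4 + 2 —bump→ 5 + 2 = 7 —(−1)→ 6
6 —HB5→ 5 + 1 —bump→ 6 + 1 = 7 —(−1)→ 6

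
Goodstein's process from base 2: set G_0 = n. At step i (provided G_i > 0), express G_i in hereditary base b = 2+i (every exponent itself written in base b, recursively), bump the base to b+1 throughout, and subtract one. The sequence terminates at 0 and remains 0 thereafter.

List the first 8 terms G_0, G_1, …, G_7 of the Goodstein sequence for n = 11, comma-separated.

G_0 = 11. HB_2(11) = 2^(2 + 1) + 2 + 1. Bump = 85. G_1 = 84.
G_1 = 84. HB_3(84) = 3^(3 + 1) + 3. Bump = 1028. G_2 = 1027.
G_2 = 1027. HB_4(1027) = 4^(4 + 1) + 3. Bump = 15628. G_3 = 15627.
G_3 = 15627. HB_5(15627) = 5^(5 + 1) + 2. Bump = 279938. G_4 = 279937.
G_4 = 279937. HB_6(279937) = 6^(6 + 1) + 1. Bump = 5764802. G_5 = 5764801.
G_5 = 5764801. HB_7(5764801) = 7^(7 + 1). Bump = 134217728. G_6 = 134217727.
G_6 = 134217727. HB_8(134217727) = 7·8^8 + 7·8^7 + 7·8^6 + 7·8^5 + 7·8^4 + 7·8^3 + 7·8^2 + 7·8 + 7. Bump = 2749609303. G_7 = 2749609302.

11, 84, 1027, 15627, 279937, 5764801, 134217727, 2749609302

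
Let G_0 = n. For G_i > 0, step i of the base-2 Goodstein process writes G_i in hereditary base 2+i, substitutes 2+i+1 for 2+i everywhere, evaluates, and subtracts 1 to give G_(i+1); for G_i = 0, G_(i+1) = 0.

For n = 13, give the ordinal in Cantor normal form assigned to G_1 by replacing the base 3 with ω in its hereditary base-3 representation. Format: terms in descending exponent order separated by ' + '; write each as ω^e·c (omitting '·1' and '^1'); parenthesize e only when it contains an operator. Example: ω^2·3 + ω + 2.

ω^(ω + 1) + ω^ω

13 —HB2→ 2^(2 + 1) + 2^2 + 1 —bump→ 3^(3 + 1) + 3^3 + 1 = 109 —(−1)→ 108
108 —HB3→ 3^(3 + 1) + 3^3 —bump→ 4^(4 + 1) + 4^4 = 1280 —(−1)→ 1279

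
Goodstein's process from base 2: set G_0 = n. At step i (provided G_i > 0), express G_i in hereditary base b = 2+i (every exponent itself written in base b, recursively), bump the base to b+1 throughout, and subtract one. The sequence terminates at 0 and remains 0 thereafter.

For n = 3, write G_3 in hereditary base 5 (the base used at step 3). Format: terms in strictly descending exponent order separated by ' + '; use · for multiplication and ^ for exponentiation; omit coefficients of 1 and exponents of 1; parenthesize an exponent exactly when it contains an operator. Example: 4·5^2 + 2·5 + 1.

step 0: 3 = 2 + 1; sub 3 for 2: 3 + 1; = 4; G_1 = 4−1 = 3
step 1: 3 = 3; sub 4 for 3: 4; = 4; G_2 = 4−1 = 3
step 2: 3 = 3; sub 5 for 4: 3; = 3; G_3 = 3−1 = 2

2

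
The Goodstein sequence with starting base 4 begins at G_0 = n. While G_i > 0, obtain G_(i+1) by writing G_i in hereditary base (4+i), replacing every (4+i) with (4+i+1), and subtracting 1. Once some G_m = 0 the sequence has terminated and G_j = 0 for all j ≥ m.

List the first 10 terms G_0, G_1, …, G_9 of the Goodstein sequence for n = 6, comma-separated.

6, 6, 6, 6, 5, 4, 3, 2, 1, 0

G_0 = 6. HB_4(6) = 4 + 2. Bump = 7. G_1 = 6.
G_1 = 6. HB_5(6) = 5 + 1. Bump = 7. G_2 = 6.
G_2 = 6. HB_6(6) = 6. Bump = 7. G_3 = 6.
G_3 = 6. HB_7(6) = 6. Bump = 6. G_4 = 5.
G_4 = 5. HB_8(5) = 5. Bump = 5. G_5 = 4.
G_5 = 4. HB_9(4) = 4. Bump = 4. G_6 = 3.
G_6 = 3. HB_10(3) = 3. Bump = 3. G_7 = 2.
G_7 = 2. HB_11(2) = 2. Bump = 2. G_8 = 1.
G_8 = 1. HB_12(1) = 1. Bump = 1. G_9 = 0.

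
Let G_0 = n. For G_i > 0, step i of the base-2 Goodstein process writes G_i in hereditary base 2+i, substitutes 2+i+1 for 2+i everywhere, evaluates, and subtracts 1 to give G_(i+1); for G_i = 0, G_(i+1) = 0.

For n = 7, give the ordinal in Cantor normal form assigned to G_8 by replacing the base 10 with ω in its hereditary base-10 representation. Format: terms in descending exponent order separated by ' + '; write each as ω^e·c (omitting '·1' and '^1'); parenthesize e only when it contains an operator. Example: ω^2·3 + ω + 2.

ω^7·7 + ω^6·7 + ω^5·7 + ω^4·7 + ω^3·7 + ω^2·7 + ω·7 + 5

G_0 = 7. HB_2(7) = 2^2 + 2 + 1. Bump = 31. G_1 = 30.
G_1 = 30. HB_3(30) = 3^3 + 3. Bump = 260. G_2 = 259.
G_2 = 259. HB_4(259) = 4^4 + 3. Bump = 3128. G_3 = 3127.
G_3 = 3127. HB_5(3127) = 5^5 + 2. Bump = 46658. G_4 = 46657.
G_4 = 46657. HB_6(46657) = 6^6 + 1. Bump = 823544. G_5 = 823543.
G_5 = 823543. HB_7(823543) = 7^7. Bump = 16777216. G_6 = 16777215.
G_6 = 16777215. HB_8(16777215) = 7·8^7 + 7·8^6 + 7·8^5 + 7·8^4 + 7·8^3 + 7·8^2 + 7·8 + 7. Bump = 37665880. G_7 = 37665879.
G_7 = 37665879. HB_9(37665879) = 7·9^7 + 7·9^6 + 7·9^5 + 7·9^4 + 7·9^3 + 7·9^2 + 7·9 + 6. Bump = 77777776. G_8 = 77777775.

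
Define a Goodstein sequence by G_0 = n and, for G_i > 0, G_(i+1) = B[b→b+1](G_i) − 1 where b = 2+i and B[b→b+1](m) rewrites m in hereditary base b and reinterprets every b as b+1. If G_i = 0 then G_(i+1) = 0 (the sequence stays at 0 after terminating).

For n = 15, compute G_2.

1283

(0) 15|_2 = 2^(2 + 1) + 2^2 + 2 + 1 ↦ 3^(3 + 1) + 3^3 + 3 + 1|_3 = 112 ⇒ 111
(1) 111|_3 = 3^(3 + 1) + 3^3 + 3 ↦ 4^(4 + 1) + 4^4 + 4|_4 = 1284 ⇒ 1283
(2) 1283|_4 = 4^(4 + 1) + 4^4 + 3 ↦ 5^(5 + 1) + 5^5 + 3|_5 = 18753 ⇒ 18752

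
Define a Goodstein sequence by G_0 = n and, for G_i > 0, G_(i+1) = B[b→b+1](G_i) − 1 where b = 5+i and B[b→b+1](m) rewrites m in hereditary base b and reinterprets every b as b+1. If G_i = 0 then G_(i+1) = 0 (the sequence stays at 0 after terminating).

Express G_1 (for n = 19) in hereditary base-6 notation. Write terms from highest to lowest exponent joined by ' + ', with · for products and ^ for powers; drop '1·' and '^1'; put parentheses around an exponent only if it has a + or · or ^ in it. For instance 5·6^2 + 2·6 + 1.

3·6 + 3

G_0 = 19. HB_5(19) = 3·5 + 4. Bump = 22. G_1 = 21.
G_1 = 21. HB_6(21) = 3·6 + 3. Bump = 24. G_2 = 23.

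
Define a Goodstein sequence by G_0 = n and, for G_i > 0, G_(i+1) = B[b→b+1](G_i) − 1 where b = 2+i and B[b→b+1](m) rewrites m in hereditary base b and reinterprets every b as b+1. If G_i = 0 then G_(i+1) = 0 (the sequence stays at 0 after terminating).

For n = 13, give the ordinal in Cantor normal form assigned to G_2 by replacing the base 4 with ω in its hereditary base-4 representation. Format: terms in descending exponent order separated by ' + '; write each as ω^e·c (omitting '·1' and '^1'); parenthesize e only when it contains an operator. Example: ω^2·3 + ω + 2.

ω^(ω + 1) + ω^3·3 + ω^2·3 + ω·3 + 3

i=0: 13 = 2^(2 + 1) + 2^2 + 1 (b=2); 2→3: 3^(3 + 1) + 3^3 + 1 = 109; 109−1 = 108
i=1: 108 = 3^(3 + 1) + 3^3 (b=3); 3→4: 4^(4 + 1) + 4^4 = 1280; 1280−1 = 1279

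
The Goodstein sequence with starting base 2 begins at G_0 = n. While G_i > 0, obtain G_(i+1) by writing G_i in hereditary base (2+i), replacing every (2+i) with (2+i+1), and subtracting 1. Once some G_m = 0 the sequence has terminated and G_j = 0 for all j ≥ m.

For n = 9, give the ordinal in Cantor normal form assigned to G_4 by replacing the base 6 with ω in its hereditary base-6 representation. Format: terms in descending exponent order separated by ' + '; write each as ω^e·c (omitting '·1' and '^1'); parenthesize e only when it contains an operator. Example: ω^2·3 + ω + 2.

step 0: 9 = 2^(2 + 1) + 1; sub 3 for 2: 3^(3 + 1) + 1; = 82; G_1 = 82−1 = 81
step 1: 81 = 3^(3 + 1); sub 4 for 3: 4^(4 + 1); = 1024; G_2 = 1024−1 = 1023
step 2: 1023 = 3·4^4 + 3·4^3 + 3·4^2 + 3·4 + 3; sub 5 for 4: 3·5^5 + 3·5^3 + 3·5^2 + 3·5 + 3; = 9843; G_3 = 9843−1 = 9842
step 3: 9842 = 3·5^5 + 3·5^3 + 3·5^2 + 3·5 + 2; sub 6 for 5: 3·6^6 + 3·6^3 + 3·6^2 + 3·6 + 2; = 140744; G_4 = 140744−1 = 140743
step 4: 140743 = 3·6^6 + 3·6^3 + 3·6^2 + 3·6 + 1; sub 7 for 6: 3·7^7 + 3·7^3 + 3·7^2 + 3·7 + 1; = 2471827; G_5 = 2471827−1 = 2471826

ω^ω·3 + ω^3·3 + ω^2·3 + ω·3 + 1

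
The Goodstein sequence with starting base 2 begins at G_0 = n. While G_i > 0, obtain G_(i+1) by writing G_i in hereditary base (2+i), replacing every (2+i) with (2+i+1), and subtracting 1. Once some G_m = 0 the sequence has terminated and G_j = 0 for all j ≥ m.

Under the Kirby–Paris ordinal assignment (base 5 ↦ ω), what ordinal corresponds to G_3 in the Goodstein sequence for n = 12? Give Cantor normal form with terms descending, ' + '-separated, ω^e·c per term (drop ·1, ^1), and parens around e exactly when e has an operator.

ω^(ω + 1) + ω^2·2 + ω·2

step 0: 12 = 2^(2 + 1) + 2^2; sub 3 for 2: 3^(3 + 1) + 3^3; = 108; G_1 = 108−1 = 107
step 1: 107 = 3^(3 + 1) + 2·3^2 + 2·3 + 2; sub 4 for 3: 4^(4 + 1) + 2·4^2 + 2·4 + 2; = 1066; G_2 = 1066−1 = 1065
step 2: 1065 = 4^(4 + 1) + 2·4^2 + 2·4 + 1; sub 5 for 4: 5^(5 + 1) + 2·5^2 + 2·5 + 1; = 15686; G_3 = 15686−1 = 15685
step 3: 15685 = 5^(5 + 1) + 2·5^2 + 2·5; sub 6 for 5: 6^(6 + 1) + 2·6^2 + 2·6; = 280020; G_4 = 280020−1 = 280019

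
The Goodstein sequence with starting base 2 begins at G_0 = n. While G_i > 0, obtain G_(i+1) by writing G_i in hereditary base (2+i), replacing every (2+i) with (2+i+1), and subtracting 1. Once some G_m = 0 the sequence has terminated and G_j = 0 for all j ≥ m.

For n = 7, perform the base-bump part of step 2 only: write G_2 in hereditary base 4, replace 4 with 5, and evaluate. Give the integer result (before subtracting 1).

3128

G_0=7  [base 2] 2^2 + 2 + 1  →[2↦3]→  3^3 + 3 + 1 = 31  −1 ⇒ G_1=30
G_1=30  [base 3] 3^3 + 3  →[3↦4]→  4^4 + 4 = 260  −1 ⇒ G_2=259
G_2=259  [base 4] 4^4 + 3  →[4↦5]→  5^5 + 3 = 3128  −1 ⇒ G_3=3127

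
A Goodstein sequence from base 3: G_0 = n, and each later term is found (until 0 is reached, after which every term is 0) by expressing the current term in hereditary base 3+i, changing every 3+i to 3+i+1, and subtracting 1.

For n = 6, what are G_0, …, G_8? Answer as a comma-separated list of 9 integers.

i=0: 6 = 2·3 (b=3); 3→4: 2·4 = 8; 8−1 = 7
i=1: 7 = 4 + 3 (b=4); 4→5: 5 + 3 = 8; 8−1 = 7
i=2: 7 = 5 + 2 (b=5); 5→6: 6 + 2 = 8; 8−1 = 7
i=3: 7 = 6 + 1 (b=6); 6→7: 7 + 1 = 8; 8−1 = 7
i=4: 7 = 7 (b=7); 7→8: 8 = 8; 8−1 = 7
i=5: 7 = 7 (b=8); 8→9: 7 = 7; 7−1 = 6
i=6: 6 = 6 (b=9); 9→10: 6 = 6; 6−1 = 5
i=7: 5 = 5 (b=10); 10→11: 5 = 5; 5−1 = 4

6, 7, 7, 7, 7, 7, 6, 5, 4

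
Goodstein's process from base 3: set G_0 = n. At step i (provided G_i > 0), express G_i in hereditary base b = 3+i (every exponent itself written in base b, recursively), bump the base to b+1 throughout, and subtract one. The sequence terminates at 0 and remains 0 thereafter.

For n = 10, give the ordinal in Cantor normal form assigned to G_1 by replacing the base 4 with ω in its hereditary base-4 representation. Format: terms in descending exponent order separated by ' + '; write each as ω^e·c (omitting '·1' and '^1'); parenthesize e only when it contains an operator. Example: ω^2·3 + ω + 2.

ω^2

G_0=10  [base 3] 3^2 + 1  →[3↦4]→  4^2 + 1 = 17  −1 ⇒ G_1=16
G_1=16  [base 4] 4^2  →[4↦5]→  5^2 = 25  −1 ⇒ G_2=24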